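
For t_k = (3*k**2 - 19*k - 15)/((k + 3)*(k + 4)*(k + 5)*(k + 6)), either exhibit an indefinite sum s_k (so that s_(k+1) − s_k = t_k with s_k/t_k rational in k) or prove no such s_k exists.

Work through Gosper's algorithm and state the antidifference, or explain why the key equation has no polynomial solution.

The ratio is (k + 3)*(19*k - 3*(k + 1)**2 + 34)/((k + 7)*(-3*k**2 + 19*k + 15)).
A = k + 3, B = k + 7, C = k**2 - 19*k/3 - 5.
Set up (k + 3)·f(k+1) − (k + 6)·f(k) − (k**2 - 19*k/3 - 5) = 0.
Degrees (1,1,2) ⇒ d ≤ 3.
Match coefficients ⇒ f(k) = -k*(k**2 + 192*k + 107)/180.
R(k) = B(k−1)·f(k)/C(k) = -k*(k + 6)*(k**2 + 192*k + 107)/(60*(3*k**2 - 19*k - 15)); s_k = R·t_k = k*(-k**2 - 192*k - 107)/(60*(k + 3)*(k + 4)*(k + 5)).
Check: Δs_k = (3*k**2 - 19*k - 15)/(k**4 + 18*k**3 + 119*k**2 + 342*k + 360). ✓

s_k = k*(-k**2 - 192*k - 107)/(60*(k + 3)*(k + 4)*(k + 5))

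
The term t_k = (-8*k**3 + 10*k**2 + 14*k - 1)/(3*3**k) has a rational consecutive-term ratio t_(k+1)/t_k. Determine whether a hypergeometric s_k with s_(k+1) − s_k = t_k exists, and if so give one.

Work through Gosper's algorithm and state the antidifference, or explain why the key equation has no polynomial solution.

s_k = (4*k**3 + k**2 + 3)/3**k

t_(k+1)/t_k = (8*k**3 + 14*k**2 - 10*k - 15)/(3*(8*k**3 - 10*k**2 - 14*k + 1)).
A = 1/3, B = 1, C = k**3 - 5*k**2/4 - 7*k/4 + 1/8.
Solve (1/3)·f(k+1) − (1)·f(k) = k**3 - 5*k**2/4 - 7*k/4 + 1/8.
From deg A=0, deg B=0, deg C=3: d=3.
Solving with deg f ≤ 3: f(k) = -3*(k + 1)*(4*k**2 - 3*k + 3)/8.
Get s_k = R·t_k = (4*k**3 + k**2 + 3)/3**k with R(k) = B(k−1)f(k)/C(k) = -3*(k + 1)*(4*k**2 - 3*k + 3)/(8*k**3 - 10*k**2 - 14*k + 1).
s_(k+1) − s_k = (-8*k**3 + 10*k**2 + 14*k - 1)/(3*3**k) = t_k.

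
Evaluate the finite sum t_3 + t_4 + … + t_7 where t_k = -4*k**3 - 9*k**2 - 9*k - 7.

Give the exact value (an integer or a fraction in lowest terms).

Step 1: r(k) = (4*k**3 + 21*k**2 + 39*k + 29)/(4*k**3 + 9*k**2 + 9*k + 7).
Take A(k)=1, B(k)=1, C(k)=k**3 + 9*k**2/4 + 9*k/4 + 7/4.
Solve (1)·f(k+1) − (1)·f(k) = k**3 + 9*k**2/4 + 9*k/4 + 7/4.
From deg A=0, deg B=0, deg C=3: d=4.
A polynomial solution: f(k) = k*(k**3 + k**2 + k + 4)/4.
So s_k = (B(k−1)f/C)·t_k = (k*(k**3 + k**2 + k + 4)/(4*k**3 + 9*k**2 + 9*k + 7))·t_k = k*(-k**3 - k**2 - k - 4).
Check: Δs_k = -4*k**3 - 9*k**2 - 9*k - 7. ✓
Sum = s_(8) − s_(3); s_(8) = -4704, s_(3) = -129 ⇒ -4575.

Σ = -4575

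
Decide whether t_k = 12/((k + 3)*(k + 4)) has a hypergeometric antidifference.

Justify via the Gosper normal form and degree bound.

Compute t_(k+1)/t_k: get (k + 3)/(k + 5).
A = k + 3, B = k + 5, C = 1.
Solve (k + 3)·f(k+1) − (k + 4)·f(k) = 1.
Bound: deg f ≤ 1.
Coefficient equations give f(k) = k/3.
So s_k = (B(k−1)f/C)·t_k = (k*(k + 4)/3)·t_k = 4*k/(k + 3).
Verify: 12/(k**2 + 7*k + 12) matches t_k.

Yes. s_k = 4*k/(k + 3).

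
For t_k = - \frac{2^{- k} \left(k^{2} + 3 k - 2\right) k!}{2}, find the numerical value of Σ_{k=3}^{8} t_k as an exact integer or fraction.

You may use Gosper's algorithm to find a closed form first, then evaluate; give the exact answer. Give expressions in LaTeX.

Σ = -17001/2

Compute t_(k+1)/t_k: get (k + 1)*(3*k + (k + 1)**2 + 1)/(2*(k**2 + 3*k - 2)).
Gosper form: A/B · C(k+1)/C(k) with A=k/2 + 1/2, B=1, C=k**2 + 3*k - 2.
Need (k/2 + 1/2)·f(k+1) − (1)·f(k) = k**2 + 3*k - 2.
Bound: deg f ≤ 1.
Coefficient equations give f(k) = 2*(k + 3).
Then R = B(k−1)f/C = 2*(k + 3)/(k**2 + 3*k - 2), so s_k = R(k)·t_k = -(k + 3)*factorial(k)/2**k.
s_(k+1) − s_k = -(k**2 + 3*k - 2)*factorial(k)/(2*2**k) = t_k.
Telescoping: Σ = s_(9) − s_(3) = -8505 − (-9/2) = -17001/2.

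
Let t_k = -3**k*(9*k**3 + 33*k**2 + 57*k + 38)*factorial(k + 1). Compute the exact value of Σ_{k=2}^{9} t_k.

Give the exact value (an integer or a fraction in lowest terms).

r(k) = 3*(9*k**4 + 78*k**3 + 270*k**2 + 437*k + 274)/(9*k**3 + 33*k**2 + 57*k + 38) after simplifying.
Factor: A=3*k + 6; B=1; C=k**3 + 11*k**2/3 + 19*k/3 + 38/9.
f must satisfy (3*k + 6)·f(k+1) − (1)·f(k) = k**3 + 11*k**2/3 + 19*k/3 + 38/9.
Degrees (1,0,3) ⇒ d ≤ 2.
Match coefficients ⇒ f(k) = (3*k**2 + 4)/9.
So s_k = (B(k−1)f/C)·t_k = ((3*k**2 + 4)/(9*k**3 + 33*k**2 + 57*k + 38))·t_k = -3**k*(3*k**2 + 4)*factorial(k + 1).
s_(k+1) − s_k = -3**k*(9*k**3 + 33*k**2 + 57*k + 38)*factorial(k + 1) = t_k.
Evaluate s at k=10 and k=2: -716542325452800 and -864; difference -716542325451936.

Σ = -716542325451936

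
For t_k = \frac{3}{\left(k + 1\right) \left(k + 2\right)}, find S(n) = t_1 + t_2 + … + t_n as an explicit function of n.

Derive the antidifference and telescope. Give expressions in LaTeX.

S(n) = \frac{3 n}{2 \left(n + 2\right)}

Ratio r(k) = (k + 1)/(k + 3).
So A=k + 1 and B=k + 3, with C=1.
Solve (k + 1)·f(k+1) − (k + 2)·f(k) = 1.
Bound: deg f ≤ 1.
Coefficient equations give f(k) = k.
Get s_k = R·t_k = 3*k/(k + 1) with R(k) = B(k−1)f(k)/C(k) = k*(k + 2).
Check: Δs_k = 3/(k**2 + 3*k + 2). ✓
Telescope: S(n) = s_(n+1) − s_(1) = 3*(n + 1)/(n + 2) − (3/2) = 3*n/(2*(n + 2)).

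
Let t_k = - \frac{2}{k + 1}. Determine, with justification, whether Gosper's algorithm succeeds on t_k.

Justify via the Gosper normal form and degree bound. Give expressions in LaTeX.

Compute t_(k+1)/t_k: get (k + 1)/(k + 2).
Factor: A=k + 1; B=k + 2; C=1.
Key eq: (k + 1)·f(k+1) = (k + 1)·f(k) + (1).
deg f ≤ 0 (via 1,1,0).
Generic f = c0 gives residual -1; -1 = 0 cannot hold, so t_k is not Gosper-summable.

No. Not Gosper-summable.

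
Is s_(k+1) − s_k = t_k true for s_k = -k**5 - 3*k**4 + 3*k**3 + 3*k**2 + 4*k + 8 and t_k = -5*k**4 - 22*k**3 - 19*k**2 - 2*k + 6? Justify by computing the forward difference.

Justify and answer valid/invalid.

s_(k+1) = -k**5 - 8*k**4 - 19*k**3 - 16*k**2 + 2*k + 14
s_(k+1) − s_k = -5*k**4 - 22*k**3 - 19*k**2 - 2*k + 6
(s_(k+1) − s_k) − t_k = 0

Valid: the claim telescopes to t_k.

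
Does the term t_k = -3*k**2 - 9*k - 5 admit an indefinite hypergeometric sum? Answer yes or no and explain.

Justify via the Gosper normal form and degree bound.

t_(k+1)/t_k = (3*k**2 + 15*k + 17)/(3*k**2 + 9*k + 5).
Normal form (A,B,C) = (1, 1, k**2 + 3*k + 5/3).
Solve (1)·f(k+1) − (1)·f(k) = k**2 + 3*k + 5/3.
From deg A=0, deg B=0, deg C=2: d=3.
Solve for f: f(k) = k*(k**2 + 3*k + 1)/3 (degree 3 ≤ 3).
So s_k = (B(k−1)f/C)·t_k = (k*(k**2 + 3*k + 1)/(3*k**2 + 9*k + 5))·t_k = k*(-k**2 - 3*k - 1).
Verify: -3*k**2 - 9*k - 5 matches t_k.

Yes. s_k = k*(-k**2 - 3*k - 1).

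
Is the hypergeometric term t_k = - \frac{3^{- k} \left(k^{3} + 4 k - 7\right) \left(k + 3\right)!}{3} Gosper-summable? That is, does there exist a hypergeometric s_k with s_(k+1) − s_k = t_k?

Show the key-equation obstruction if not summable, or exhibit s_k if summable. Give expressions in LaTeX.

Yes. s_k = - 3^{- k} \left(k^{2} - 3 k + 1\right) \left(k + 3\right)!.

The ratio is (k + 4)*(4*k + (k + 1)**3 - 3)/(3*(k**3 + 4*k - 7)).
Normal form (A,B,C) = (k/3 + 4/3, 1, k**3 + 4*k - 7).
Key eq: (k/3 + 4/3)·f(k+1) = (1)·f(k) + (k**3 + 4*k - 7).
deg f ≤ 2 (via 1,0,3).
Coefficient equations give f(k) = 3*(k**2 - 3*k + 1).
Get s_k = R·t_k = -(k**2 - 3*k + 1)*factorial(k + 3)/3**k with R(k) = B(k−1)f(k)/C(k) = 3*(k**2 - 3*k + 1)/(k**3 + 4*k - 7).
s_(k+1) − s_k = -(k**3 + 4*k - 7)*factorial(k + 3)/(3*3**k) = t_k.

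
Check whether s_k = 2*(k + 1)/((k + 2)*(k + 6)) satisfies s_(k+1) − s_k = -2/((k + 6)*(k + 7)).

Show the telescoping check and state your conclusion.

s_(k+1) = 2*(k + 2)/((k + 3)*(k + 7))
s_(k+1) − s_k = 2*(-k**2 - 3*k + 3)/(k**4 + 18*k**3 + 113*k**2 + 288*k + 252)
(s_(k+1) − s_k) − t_k = 2*(2*k + 9)/(k**4 + 18*k**3 + 113*k**2 + 288*k + 252)

Invalid: residual 2*(2*k + 9)/(k**4 + 18*k**3 + 113*k**2 + 288*k + 252) ≠ 0.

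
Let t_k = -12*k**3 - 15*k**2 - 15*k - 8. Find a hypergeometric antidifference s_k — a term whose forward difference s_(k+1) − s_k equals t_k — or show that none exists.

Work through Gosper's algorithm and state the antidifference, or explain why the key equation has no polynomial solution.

The ratio is (12*k**3 + 51*k**2 + 81*k + 50)/(12*k**3 + 15*k**2 + 15*k + 8).
So A=1 and B=1, with C=k**3 + 5*k**2/4 + 5*k/4 + 2/3.
Need (1)·f(k+1) − (1)·f(k) = k**3 + 5*k**2/4 + 5*k/4 + 2/3.
Bound: deg f ≤ 4.
Coefficient equations give f(k) = k*(3*k**3 - k**2 + 3*k + 3)/12.
R(k) = B(k−1)·f(k)/C(k) = k*(3*k**3 - k**2 + 3*k + 3)/(12*k**3 + 15*k**2 + 15*k + 8); s_k = R·t_k = k*(-3*k**3 + k**2 - 3*k - 3).
Verify: -12*k**3 - 15*k**2 - 15*k - 8 matches t_k.

s_k = k*(-3*k**3 + k**2 - 3*k - 3)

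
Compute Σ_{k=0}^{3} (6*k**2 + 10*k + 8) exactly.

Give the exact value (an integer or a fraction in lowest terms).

t_(k+1)/t_k = (3*k**2 + 11*k + 12)/(3*k**2 + 5*k + 4).
A = 1, B = 1, C = k**2 + 5*k/3 + 4/3.
f must satisfy (1)·f(k+1) − (1)·f(k) = k**2 + 5*k/3 + 4/3.
d = 3 from the (0,0,2) case.
Match coefficients ⇒ f(k) = k*(k**2 + k + 2)/3.
R(k) = B(k−1)·f(k)/C(k) = k*(k**2 + k + 2)/(3*k**2 + 5*k + 4); s_k = R·t_k = 2*k*(k**2 + k + 2).
Verify: 6*k**2 + 10*k + 8 matches t_k.
Σ_(k=0)^(3) t_k = s_(4) − s_(0) = 176 − (0) = 176.

Σ = 176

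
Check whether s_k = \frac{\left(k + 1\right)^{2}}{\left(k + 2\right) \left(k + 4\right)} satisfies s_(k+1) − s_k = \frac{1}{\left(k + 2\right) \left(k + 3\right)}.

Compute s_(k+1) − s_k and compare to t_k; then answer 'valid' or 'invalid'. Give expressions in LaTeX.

s_(k+1) = (k + 2)**2/((k + 3)*(k + 5))
s_(k+1) − s_k = (4*k**2 + 18*k + 17)/(k**4 + 14*k**3 + 71*k**2 + 154*k + 120)
(s_(k+1) − s_k) − t_k = 3*(k**2 + 3*k - 1)/(k**4 + 14*k**3 + 71*k**2 + 154*k + 120)

Invalid: residual \frac{3 \left(k^{2} + 3 k - 1\right)}{k^{4} + 14 k^{3} + 71 k^{2} + 154 k + 120} ≠ 0.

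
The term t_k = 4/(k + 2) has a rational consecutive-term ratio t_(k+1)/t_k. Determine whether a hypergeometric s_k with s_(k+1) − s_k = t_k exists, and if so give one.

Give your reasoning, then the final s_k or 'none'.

none — t_k is not Gosper-summable

r(k) = (k + 2)/(k + 3) after simplifying.
So A=k + 2 and B=k + 3, with C=1.
Key eq: (k + 2)·f(k+1) = (k + 2)·f(k) + (1).
Degrees (1,1,0) ⇒ d ≤ 0.
Write f(k) = c0. Then LHS − RHS = -1, requiring -1 = 0: contradictory. No certificate.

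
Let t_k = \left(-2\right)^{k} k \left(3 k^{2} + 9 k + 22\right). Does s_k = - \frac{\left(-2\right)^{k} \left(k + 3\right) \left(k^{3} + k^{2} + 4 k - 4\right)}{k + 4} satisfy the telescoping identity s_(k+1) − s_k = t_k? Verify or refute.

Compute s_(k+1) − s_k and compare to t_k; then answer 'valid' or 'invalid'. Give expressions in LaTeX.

Invalid: residual \frac{\left(-2\right)^{k} \left(- 3 k^{4} - 22 k^{3} - 59 k^{2} - 92 k + 4\right)}{k^{2} + 9 k + 20} ≠ 0.

s_(k+1) = 2*(-2)**k*(k + 4)*(4*k + (k + 1)**3 + (k + 1)**2)/(k + 5)
s_(k+1) − s_k = (-2)**k*(3*k**5 + 33*k**4 + 141*k**3 + 319*k**2 + 348*k + 4)/(k**2 + 9*k + 20)
(s_(k+1) − s_k) − t_k = (-2)**k*(-3*k**4 - 22*k**3 - 59*k**2 - 92*k + 4)/(k**2 + 9*k + 20)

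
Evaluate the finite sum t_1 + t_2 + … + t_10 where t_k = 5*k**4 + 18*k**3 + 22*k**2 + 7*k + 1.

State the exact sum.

Σ = 189980

Ratio r(k) = (5*k**4 + 38*k**3 + 106*k**2 + 125*k + 53)/(5*k**4 + 18*k**3 + 22*k**2 + 7*k + 1).
Factor: A=1; B=1; C=k**4 + 18*k**3/5 + 22*k**2/5 + 7*k/5 + 1/5.
Set up (1)·f(k+1) − (1)·f(k) − (k**4 + 18*k**3/5 + 22*k**2/5 + 7*k/5 + 1/5) = 0.
Degrees (0,0,4) ⇒ d ≤ 5.
Solve for f: f(k) = k*(k**4 + 2*k**3 - 3*k + 1)/5 (degree 5 ≤ 5).
Then R = B(k−1)f/C = k*(k**4 + 2*k**3 - 3*k + 1)/(5*k**4 + 18*k**3 + 22*k**2 + 7*k + 1), so s_k = R(k)·t_k = k*(k**4 + 2*k**3 - 3*k + 1).
Check: Δs_k = 5*k**4 + 18*k**3 + 22*k**2 + 7*k + 1. ✓
Σ_(k=1)^(10) t_k = s_(11) − s_(1) = 189981 − (1) = 189980.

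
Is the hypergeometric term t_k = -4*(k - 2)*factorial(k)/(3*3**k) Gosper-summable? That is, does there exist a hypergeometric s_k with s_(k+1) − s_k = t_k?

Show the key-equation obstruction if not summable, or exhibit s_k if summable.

Step 1: r(k) = (k**2 - 1)/(3*(k - 2)).
Normal form (A,B,C) = (k/3 + 1/3, 1, k - 2).
Need (k/3 + 1/3)·f(k+1) − (1)·f(k) = k - 2.
Degrees (1,0,1) ⇒ d ≤ 0.
Solving with deg f ≤ 0: f(k) = 3.
Then R = B(k−1)f/C = 3/(k - 2), so s_k = R(k)·t_k = -4*factorial(k)/3**k.
Δs = -4*(k - 2)*factorial(k)/(3*3**k), as required.

Yes. s_k = -4*factorial(k)/3**k.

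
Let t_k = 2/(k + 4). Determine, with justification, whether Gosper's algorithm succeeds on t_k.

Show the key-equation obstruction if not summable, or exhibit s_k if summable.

Ratio r(k) = (k + 4)/(k + 5).
So A=k + 4 and B=k + 5, with C=1.
Set up (k + 4)·f(k+1) − (k + 4)·f(k) − (1) = 0.
From deg A=1, deg B=1, deg C=0: d=0.
Put f(k) = c0: A·f(k+1) − B(k−1)·f(k) − C = -1; need -1 = 0 — inconsistent ⇒ no f, not summable.

No. Not Gosper-summable.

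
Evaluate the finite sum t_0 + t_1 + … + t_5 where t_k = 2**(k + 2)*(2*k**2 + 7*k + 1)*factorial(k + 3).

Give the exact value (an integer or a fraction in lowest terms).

Step 1: r(k) = 2*(2*k**3 + 19*k**2 + 54*k + 40)/(2*k**2 + 7*k + 1).
Gosper form: A/B · C(k+1)/C(k) with A=2*k + 8, B=1, C=k**2 + 7*k/2 + 1/2.
Solve (2*k + 8)·f(k+1) − (1)·f(k) = k**2 + 7*k/2 + 1/2.
From deg A=1, deg B=0, deg C=2: d=1.
Match coefficients ⇒ f(k) = (k - 1)/2.
R(k) = B(k−1)·f(k)/C(k) = (k - 1)/(2*k**2 + 7*k + 1); s_k = R·t_k = 2**(k + 2)*(k - 1)*factorial(k + 3).
s_(k+1) − s_k = 2**(k + 2)*(2*k**2 + 7*k + 1)*factorial(k + 3) = t_k.
Evaluate s at k=6 and k=0: 464486400 and -24; difference 464486424.

Σ = 464486424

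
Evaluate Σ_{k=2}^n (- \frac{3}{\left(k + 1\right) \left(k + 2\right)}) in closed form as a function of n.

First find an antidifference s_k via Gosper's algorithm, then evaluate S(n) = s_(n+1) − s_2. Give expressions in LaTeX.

t_(k+1)/t_k = (k + 1)/(k + 3).
Gosper form: A/B · C(k+1)/C(k) with A=k + 1, B=k + 3, C=1.
Set up (k + 1)·f(k+1) − (k + 2)·f(k) − (1) = 0.
Bound: deg f ≤ 1.
Match coefficients ⇒ f(k) = k.
Then R = B(k−1)f/C = k*(k + 2), so s_k = R(k)·t_k = -3*k/(k + 1).
s_(k+1) − s_k = -3/(k**2 + 3*k + 2) = t_k.
Σ_(k=2)^n t_k = s_(n+1) − s_(2) = (3*(-n - 1)/(n + 2)) − (-2), i.e. (1 - n)/(n + 2).

S(n) = \frac{1 - n}{n + 2}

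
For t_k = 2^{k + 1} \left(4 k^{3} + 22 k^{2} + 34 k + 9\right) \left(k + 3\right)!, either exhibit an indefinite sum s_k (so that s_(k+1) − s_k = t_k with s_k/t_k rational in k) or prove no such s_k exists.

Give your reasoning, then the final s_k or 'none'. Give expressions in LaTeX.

s_k = 2^{k + 1} \left(2 k^{2} - 1\right) \left(k + 3\right)!

The ratio is 2*(4*k**4 + 50*k**3 + 226*k**2 + 429*k + 276)/(4*k**3 + 22*k**2 + 34*k + 9).
Gosper form: A/B · C(k+1)/C(k) with A=2*k + 8, B=1, C=k**3 + 11*k**2/2 + 17*k/2 + 9/4.
Key eq: (2*k + 8)·f(k+1) = (1)·f(k) + (k**3 + 11*k**2/2 + 17*k/2 + 9/4).
deg f ≤ 2 (via 1,0,3).
Coefficient equations give f(k) = (2*k**2 - 1)/4.
Then R = B(k−1)f/C = (2*k**2 - 1)/(4*k**3 + 22*k**2 + 34*k + 9), so s_k = R(k)·t_k = 2**(k + 1)*(2*k**2 - 1)*factorial(k + 3).
Δs = 2**(k + 1)*(4*k**3 + 22*k**2 + 34*k + 9)*factorial(k + 3), as required.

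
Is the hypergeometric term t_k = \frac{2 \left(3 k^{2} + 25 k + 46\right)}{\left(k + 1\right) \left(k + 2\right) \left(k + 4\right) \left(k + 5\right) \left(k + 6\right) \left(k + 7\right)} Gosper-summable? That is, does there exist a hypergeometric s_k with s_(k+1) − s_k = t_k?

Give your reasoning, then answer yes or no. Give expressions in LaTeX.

Yes. s_k = \frac{k \left(k^{2} + 11 k + 34\right)}{12 \left(k^{3} + 11 k^{2} + 34 k + 24\right)}.

The ratio is (k + 1)*(k + 4)*(25*k + 3*(k + 1)**2 + 71)/((k + 3)*(k + 8)*(3*k**2 + 25*k + 46)).
Take A(k)=k + 1, B(k)=k + 8, C(k)=k**3 + 34*k**2/3 + 121*k/3 + 46.
Key eq: (k + 1)·f(k+1) = (k + 7)·f(k) + (k**3 + 34*k**2/3 + 121*k/3 + 46).
d = 6 from the (1,1,3) case.
Solving with deg f ≤ 6: f(k) = k*(k + 2)*(k + 3)*(k + 5)*(k**2 + 11*k + 34)/72.
R(k) = B(k−1)·f(k)/C(k) = k*(k + 2)*(k + 5)*(k + 7)*(k**2 + 11*k + 34)/(24*(3*k**2 + 25*k + 46)); s_k = R·t_k = k*(k**2 + 11*k + 34)/(12*(k**3 + 11*k**2 + 34*k + 24)).
Check: Δs_k = 2*(3*k**2 + 25*k + 46)/(k**6 + 25*k**5 + 247*k**4 + 1219*k**3 + 3112*k**2 + 3796*k + 1680). ✓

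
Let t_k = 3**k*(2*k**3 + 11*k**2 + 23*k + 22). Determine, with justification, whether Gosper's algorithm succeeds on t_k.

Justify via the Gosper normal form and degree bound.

Compute t_(k+1)/t_k: get 3*(2*k**3 + 17*k**2 + 51*k + 58)/(2*k**3 + 11*k**2 + 23*k + 22).
A = 3, B = 1, C = k**3 + 11*k**2/2 + 23*k/2 + 11.
Solve (3)·f(k+1) − (1)·f(k) = k**3 + 11*k**2/2 + 23*k/2 + 11.
d = 3 from the (0,0,3) case.
Match coefficients ⇒ f(k) = (k**3 + k**2 + 4*k + 2)/2.
Get s_k = R·t_k = 3**k*(k**3 + k**2 + 4*k + 2) with R(k) = B(k−1)f(k)/C(k) = (k**3 + k**2 + 4*k + 2)/(2*k**3 + 11*k**2 + 23*k + 22).
Check: Δs_k = 3**k*(2*k**3 + 11*k**2 + 23*k + 22). ✓

Yes. s_k = 3**k*(k**3 + k**2 + 4*k + 2).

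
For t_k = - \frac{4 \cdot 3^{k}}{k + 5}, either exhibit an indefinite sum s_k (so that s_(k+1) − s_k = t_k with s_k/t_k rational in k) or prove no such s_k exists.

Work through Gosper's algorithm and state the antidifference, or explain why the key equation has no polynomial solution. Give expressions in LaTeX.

none (Gosper's algorithm certifies no s_k)

Ratio r(k) = 3*(k + 5)/(k + 6).
A = 3*k + 15, B = k + 6, C = 1.
Key eq: (3*k + 15)·f(k+1) = (k + 5)·f(k) + (1).
d = -1 from the (1,1,0) case.
d = -1 < 0 ⇒ no nonzero polynomial f; not summable.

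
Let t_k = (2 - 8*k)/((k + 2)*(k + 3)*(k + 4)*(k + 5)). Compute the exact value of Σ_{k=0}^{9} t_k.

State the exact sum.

Compute t_(k+1)/t_k: get (k + 2)*(4*k + 3)/((k + 6)*(4*k - 1)).
Normal form (A,B,C) = (k + 2, k + 6, k - 1/4).
Set up (k + 2)·f(k+1) − (k + 5)·f(k) − (k - 1/4) = 0.
d = 3 from the (1,1,1) case.
Solve for f: f(k) = k*(k - 2)*(k + 11)/96 (degree 3 ≤ 3).
Certificate R = B(k−1)f/C = k*(k - 2)*(k + 5)*(k + 11)/(24*(4*k - 1)) gives s_k = -k*(k**2 + 9*k - 22)/(12*(k + 2)*(k + 3)*(k + 4)).
Check: Δs_k = 2*(1 - 4*k)/(k**4 + 14*k**3 + 71*k**2 + 154*k + 120). ✓
Telescoping: Σ = s_(10) − s_(0) = -5/78 − (0) = -5/78.

Σ = -5/78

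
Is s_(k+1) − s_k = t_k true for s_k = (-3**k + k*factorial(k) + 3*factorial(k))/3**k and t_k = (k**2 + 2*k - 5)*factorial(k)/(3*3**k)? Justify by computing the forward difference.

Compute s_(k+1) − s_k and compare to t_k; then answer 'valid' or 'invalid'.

s_(k+1) = (-3*3**k + k**2*factorial(k) + 5*k*factorial(k) + 4*factorial(k))/(3*3**k)
s_(k+1) − s_k = (k**2 + 2*k - 5)*factorial(k)/(3*3**k)
(s_(k+1) − s_k) − t_k = 0

Valid: the claim telescopes to t_k.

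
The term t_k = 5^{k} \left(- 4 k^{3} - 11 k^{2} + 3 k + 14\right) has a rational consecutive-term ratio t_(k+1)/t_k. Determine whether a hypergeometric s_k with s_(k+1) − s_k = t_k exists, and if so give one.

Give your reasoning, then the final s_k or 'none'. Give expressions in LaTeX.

The ratio is 5*(4*k**3 + 23*k**2 + 31*k - 2)/(4*k**3 + 11*k**2 - 3*k - 14).
Take A(k)=5, B(k)=1, C(k)=k**3 + 11*k**2/4 - 3*k/4 - 7/2.
Need (5)·f(k+1) − (1)·f(k) = k**3 + 11*k**2/4 - 3*k/4 - 7/2.
From deg A=0, deg B=0, deg C=3: d=3.
Match coefficients ⇒ f(k) = (k**3 - k**2 - 2*k - 1)/4.
So s_k = (B(k−1)f/C)·t_k = ((k**3 - k**2 - 2*k - 1)/(4*k**3 + 11*k**2 - 3*k - 14))·t_k = 5**k*(-k**3 + k**2 + 2*k + 1).
Verify: 5**k*(-4*k**3 - 11*k**2 + 3*k + 14) matches t_k.

s_k = 5^{k} \left(- k^{3} + k^{2} + 2 k + 1\right)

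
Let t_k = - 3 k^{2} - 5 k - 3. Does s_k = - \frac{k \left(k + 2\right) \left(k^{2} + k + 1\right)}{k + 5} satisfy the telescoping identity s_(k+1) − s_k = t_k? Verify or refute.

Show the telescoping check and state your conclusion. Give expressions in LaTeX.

s_(k+1) = -(k + 1)*(k + 3)*(k + (k + 1)**2 + 2)/(k + 6)
s_(k+1) − s_k = (-3*k**4 - 32*k**3 - 91*k**2 - 102*k - 45)/(k**2 + 11*k + 30)
(s_(k+1) − s_k) − t_k = 3*(2*k**3 + 19*k**2 + 27*k + 15)/(k**2 + 11*k + 30)

Invalid: residual \frac{3 \left(2 k^{3} + 19 k^{2} + 27 k + 15\right)}{k^{2} + 11 k + 30} ≠ 0.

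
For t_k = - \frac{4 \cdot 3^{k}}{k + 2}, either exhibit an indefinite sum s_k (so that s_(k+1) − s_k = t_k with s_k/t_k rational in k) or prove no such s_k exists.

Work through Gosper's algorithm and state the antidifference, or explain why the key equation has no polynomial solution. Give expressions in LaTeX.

Ratio r(k) = 3*(k + 2)/(k + 3).
So A=3*k + 6 and B=k + 3, with C=1.
Solve (3*k + 6)·f(k+1) − (k + 2)·f(k) = 1.
deg f ≤ -1 (via 1,1,0).
d = -1 < 0 ⇒ no nonzero polynomial f; not summable.

no hypergeometric antidifference exists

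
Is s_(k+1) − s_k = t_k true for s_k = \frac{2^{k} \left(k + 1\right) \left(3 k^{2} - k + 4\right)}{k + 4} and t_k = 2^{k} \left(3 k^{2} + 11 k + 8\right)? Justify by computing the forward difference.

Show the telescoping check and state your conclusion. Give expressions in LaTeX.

Invalid: residual \frac{2^{k} \left(- 9 k^{3} - 60 k^{2} - 159 k - 84\right)}{k^{2} + 9 k + 20} ≠ 0.

s_(k+1) = 2**(k + 1)*(k + 2)*(-k + 3*(k + 1)**2 + 3)/(k + 5)
s_(k+1) − s_k = 2**k*(3*k**4 + 29*k**3 + 107*k**2 + 133*k + 76)/(k**2 + 9*k + 20)
(s_(k+1) − s_k) − t_k = 2**k*(-9*k**3 - 60*k**2 - 159*k - 84)/(k**2 + 9*k + 20)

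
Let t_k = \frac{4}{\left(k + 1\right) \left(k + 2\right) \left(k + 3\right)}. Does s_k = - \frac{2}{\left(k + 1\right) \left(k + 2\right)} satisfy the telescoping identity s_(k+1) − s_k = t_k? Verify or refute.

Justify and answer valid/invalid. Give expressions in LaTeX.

valid (s_(k+1) − s_k reduces to t_k)

s_(k+1) = -2/((k + 2)*(k + 3))
s_(k+1) − s_k = 4/(k**3 + 6*k**2 + 11*k + 6)
(s_(k+1) − s_k) − t_k = 0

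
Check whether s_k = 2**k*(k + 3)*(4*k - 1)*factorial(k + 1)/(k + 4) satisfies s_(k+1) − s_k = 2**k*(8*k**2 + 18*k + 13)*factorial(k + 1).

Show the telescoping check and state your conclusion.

Invalid: residual -2**k*(8*k**3 + 50*k**2 + 81*k + 53)*factorial(k + 1)/((k + 4)*(k + 5)) ≠ 0.

s_(k+1) = 2**(k + 1)*(k + 4)*(4*k + 3)*factorial(k + 2)/(k + 5)
s_(k+1) − s_k = 2**k*(8*k**4 + 82*k**3 + 285*k**2 + 396*k + 207)*factorial(k + 1)/((k + 4)*(k + 5))
(s_(k+1) − s_k) − t_k = -2**k*(8*k**3 + 50*k**2 + 81*k + 53)*factorial(k + 1)/((k + 4)*(k + 5))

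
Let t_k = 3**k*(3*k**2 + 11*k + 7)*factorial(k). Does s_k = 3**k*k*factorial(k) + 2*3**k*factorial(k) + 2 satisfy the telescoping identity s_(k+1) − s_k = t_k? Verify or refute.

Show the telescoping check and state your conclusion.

s_(k+1) = 3*3**k*k**2*factorial(k) + 12*3**k*k*factorial(k) + 9*3**k*factorial(k) + 2
s_(k+1) − s_k = 3**k*(3*k**2 + 11*k + 7)*factorial(k)
(s_(k+1) − s_k) − t_k = 0

Valid: the claim telescopes to t_k.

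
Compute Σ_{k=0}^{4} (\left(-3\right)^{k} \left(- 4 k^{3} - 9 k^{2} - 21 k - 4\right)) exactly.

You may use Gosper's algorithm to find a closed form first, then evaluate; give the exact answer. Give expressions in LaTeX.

t_(k+1)/t_k = 3*(-4*k**3 - 21*k**2 - 51*k - 38)/(4*k**3 + 9*k**2 + 21*k + 4).
Factor: A=-3; B=1; C=k**3 + 9*k**2/4 + 21*k/4 + 1.
Set up (-3)·f(k+1) − (1)·f(k) − (k**3 + 9*k**2/4 + 21*k/4 + 1) = 0.
From deg A=0, deg B=0, deg C=3: d=3.
Solve for f: f(k) = -(k**3 + 3*k - 2)/4 (degree 3 ≤ 3).
Get s_k = R·t_k = (-3)**k*(k**3 + 3*k - 2) with R(k) = B(k−1)f(k)/C(k) = -(k**3 + 3*k - 2)/(4*k**3 + 9*k**2 + 21*k + 4).
Δs = (-3)**k*(-k**3 - 12*k - 3*(k + 1)**3 - 1), as required.
Telescoping: Σ = s_(5) − s_(0) = -33534 − (-2) = -33532.

Σ = -33532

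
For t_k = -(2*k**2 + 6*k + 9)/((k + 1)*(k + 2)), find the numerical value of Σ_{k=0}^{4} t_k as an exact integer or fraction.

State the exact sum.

Σ = -85/6

t_(k+1)/t_k = (k + 1)*(6*k + 2*(k + 1)**2 + 15)/((k + 3)*(2*k**2 + 6*k + 9)).
So A=k + 1 and B=k + 3, with C=k**2 + 3*k + 9/2.
Set up (k + 1)·f(k+1) − (k + 2)·f(k) − (k**2 + 3*k + 9/2) = 0.
From deg A=1, deg B=1, deg C=2: d=2.
Solving with deg f ≤ 2: f(k) = k*(2*k + 7)/2.
Get s_k = R·t_k = k*(-2*k - 7)/(k + 1) with R(k) = B(k−1)f(k)/C(k) = k*(k + 2)*(2*k + 7)/(2*k**2 + 6*k + 9).
Verify: (-2*k**2 - 6*k - 9)/(k**2 + 3*k + 2) matches t_k.
Sum = s_(5) − s_(0); s_(5) = -85/6, s_(0) = 0 ⇒ -85/6.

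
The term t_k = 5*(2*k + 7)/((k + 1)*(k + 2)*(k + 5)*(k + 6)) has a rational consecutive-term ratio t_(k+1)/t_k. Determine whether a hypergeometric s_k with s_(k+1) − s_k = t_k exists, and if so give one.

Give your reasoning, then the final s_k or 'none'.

s_k = k*(k + 6)/(k**2 + 6*k + 5)

t_(k+1)/t_k = (k + 1)*(k + 5)*(2*k + 9)/((k + 3)*(k + 7)*(2*k + 7)).
Normal form (A,B,C) = (k + 1, k + 7, k**3 + 21*k**2/2 + 73*k/2 + 42).
Solve (k + 1)·f(k+1) − (k + 6)·f(k) = k**3 + 21*k**2/2 + 73*k/2 + 42.
d = 5 from the (1,1,3) case.
A polynomial solution: f(k) = k*(k + 2)*(k + 3)*(k + 4)*(k + 6)/10.
Certificate R = B(k−1)f/C = k*(k + 2)*(k + 6)**2/(5*(2*k + 7)) gives s_k = k*(k + 6)/(k**2 + 6*k + 5).
Check: Δs_k = 5*(2*k + 7)/(k**4 + 14*k**3 + 65*k**2 + 112*k + 60). ✓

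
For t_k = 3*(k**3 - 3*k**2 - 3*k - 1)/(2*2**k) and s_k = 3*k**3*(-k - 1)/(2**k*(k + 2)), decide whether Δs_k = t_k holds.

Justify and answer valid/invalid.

Invalid: residual 3*2**(-k - 1)*(-k**4 - k**3 + 9*k**2 + 7*k + 2)/(k**2 + 5*k + 6) ≠ 0.

s_(k+1) = 3*(-k - 2)*(k + 1)**3/(2*2**k*(k + 3))
s_(k+1) − s_k = 3*(k + 1)*(2*k**3*(k + 3) - (k + 1)**2*(k + 2)**2)/(2*2**k*(k + 2)*(k + 3))
(s_(k+1) − s_k) − t_k = 3*2**(-k - 1)*(-k**4 - k**3 + 9*k**2 + 7*k + 2)/(k**2 + 5*k + 6)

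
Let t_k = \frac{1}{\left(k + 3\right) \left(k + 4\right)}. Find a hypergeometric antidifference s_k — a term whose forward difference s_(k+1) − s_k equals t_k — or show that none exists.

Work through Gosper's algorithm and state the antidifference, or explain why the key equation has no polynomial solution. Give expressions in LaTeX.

r(k) = (k + 3)/(k + 5) after simplifying.
Gosper form: A/B · C(k+1)/C(k) with A=k + 3, B=k + 5, C=1.
Key eq: (k + 3)·f(k+1) = (k + 4)·f(k) + (1).
deg f ≤ 1 (via 1,1,0).
Solving with deg f ≤ 1: f(k) = k/3.
Then R = B(k−1)f/C = k*(k + 4)/3, so s_k = R(k)·t_k = k/(3*(k + 3)).
s_(k+1) − s_k = 1/(k**2 + 7*k + 12) = t_k.

s_k = \frac{k}{3 \left(k + 3\right)}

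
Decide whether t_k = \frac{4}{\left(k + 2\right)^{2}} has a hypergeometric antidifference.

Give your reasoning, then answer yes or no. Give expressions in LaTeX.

t_(k+1)/t_k = (k + 2)**2/(k + 3)**2.
Take A(k)=k**2 + 4*k + 4, B(k)=k**2 + 6*k + 9, C(k)=1.
Need (k**2 + 4*k + 4)·f(k+1) − (k**2 + 4*k + 4)·f(k) = 1.
Bound: deg f ≤ 0.
Generic f = c0 gives residual -1; -1 = 0 cannot hold, so t_k is not Gosper-summable.

No — key equation has no polynomial f.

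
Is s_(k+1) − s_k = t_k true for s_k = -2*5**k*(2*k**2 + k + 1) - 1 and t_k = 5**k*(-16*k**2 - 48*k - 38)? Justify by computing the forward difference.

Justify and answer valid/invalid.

s_(k+1) = -10*5**k*(k + 2*(k + 1)**2 + 2) - 1
s_(k+1) − s_k = 5**k*(-16*k**2 - 48*k - 38)
(s_(k+1) − s_k) − t_k = 0

valid; difference matches t_k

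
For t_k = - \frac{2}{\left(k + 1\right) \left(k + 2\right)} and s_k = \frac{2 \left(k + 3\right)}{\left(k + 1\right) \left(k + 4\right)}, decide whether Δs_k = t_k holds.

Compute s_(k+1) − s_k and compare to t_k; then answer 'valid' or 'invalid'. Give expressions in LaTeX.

Invalid: residual \frac{4 \left(k + 3\right)}{k^{4} + 12 k^{3} + 49 k^{2} + 78 k + 40} ≠ 0.

s_(k+1) = 2*(k + 4)/((k + 2)*(k + 5))
s_(k+1) − s_k = 2*(-k**2 - 7*k - 14)/(k**4 + 12*k**3 + 49*k**2 + 78*k + 40)
(s_(k+1) − s_k) − t_k = 4*(k + 3)/(k**4 + 12*k**3 + 49*k**2 + 78*k + 40)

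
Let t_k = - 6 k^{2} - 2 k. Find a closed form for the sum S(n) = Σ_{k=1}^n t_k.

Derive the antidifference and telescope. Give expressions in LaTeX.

Ratio r(k) = (k + 3*(k + 1)**2 + 1)/(k*(3*k + 1)).
Take A(k)=1, B(k)=1, C(k)=k**2 + k/3.
Key eq: (1)·f(k+1) = (1)·f(k) + (k**2 + k/3).
deg f ≤ 3 (via 0,0,2).
Solving with deg f ≤ 3: f(k) = k**2*(k - 1)/3.
Then R = B(k−1)f/C = k*(k - 1)/(3*k + 1), so s_k = R(k)·t_k = 2*k**2*(1 - k).
Δs = 2*k*(-3*k - 1), as required.
Σ_(k=1)^n t_k = s_(n+1) − s_(1) = (2*n*(-n**2 - 2*n - 1)) − (0), i.e. 2*n*(-n**2 - 2*n - 1).

S(n) = 2 n \left(- n^{2} - 2 n - 1\right)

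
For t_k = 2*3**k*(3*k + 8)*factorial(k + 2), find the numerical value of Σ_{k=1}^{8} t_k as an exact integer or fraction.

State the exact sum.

Σ = 1571364748764

t_(k+1)/t_k = 3*(k + 3)*(3*k + 11)/(3*k + 8).
So A=3*k + 9 and B=1, with C=k + 8/3.
Need (3*k + 9)·f(k+1) − (1)·f(k) = k + 8/3.
d = 0 from the (1,0,1) case.
Solve for f: f(k) = 1/3 (degree 0 ≤ 0).
So s_k = (B(k−1)f/C)·t_k = (1/(3*k + 8))·t_k = 2*3**k*factorial(k + 2).
Check: Δs_k = 2*3**k*(3*k + 8)*factorial(k + 2). ✓
Telescoping: Σ = s_(9) − s_(1) = 1571364748800 − (36) = 1571364748764.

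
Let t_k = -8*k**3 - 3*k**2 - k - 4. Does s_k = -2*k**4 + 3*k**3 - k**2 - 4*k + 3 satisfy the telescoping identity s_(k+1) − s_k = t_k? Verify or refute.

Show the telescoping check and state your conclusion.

Valid: the claim telescopes to t_k.

s_(k+1) = -2*k**4 - 5*k**3 - 4*k**2 - 5*k - 1
s_(k+1) − s_k = -8*k**3 - 3*k**2 - k - 4
(s_(k+1) − s_k) − t_k = 0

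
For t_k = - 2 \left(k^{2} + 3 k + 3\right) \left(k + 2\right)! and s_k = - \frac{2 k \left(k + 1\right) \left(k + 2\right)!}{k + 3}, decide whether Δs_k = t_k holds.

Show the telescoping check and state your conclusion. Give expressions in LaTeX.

Invalid: residual \frac{4 \left(k^{3} + 6 k^{2} + 11 k + 9\right) \left(k + 2\right)!}{\left(k + 3\right) \left(k + 4\right)} ≠ 0.

s_(k+1) = -2*(k + 1)*(k + 2)*factorial(k + 3)/(k + 4)
s_(k+1) − s_k = -2*(k + 1)*(k**3 + 7*k**2 + 17*k + 18)*factorial(k + 2)/((k + 3)*(k + 4))
(s_(k+1) − s_k) − t_k = 4*(k**3 + 6*k**2 + 11*k + 9)*factorial(k + 2)/((k + 3)*(k + 4))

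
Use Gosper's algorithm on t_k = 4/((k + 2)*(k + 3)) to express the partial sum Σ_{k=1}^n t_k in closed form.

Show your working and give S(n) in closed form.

S(n) = 4*n/(3*(n + 3))

r(k) = (k + 2)/(k + 4) after simplifying.
Gosper form: A/B · C(k+1)/C(k) with A=k + 2, B=k + 4, C=1.
Need (k + 2)·f(k+1) − (k + 3)·f(k) = 1.
Degrees (1,1,0) ⇒ d ≤ 1.
Match coefficients ⇒ f(k) = k/2.
Then R = B(k−1)f/C = k*(k + 3)/2, so s_k = R(k)·t_k = 2*k/(k + 2).
Check: Δs_k = 4/(k**2 + 5*k + 6). ✓
s_(n+1) = 2*(n + 1)/(n + 3) and s_(1) = 2/3, so S(n) = 4*n/(3*(n + 3)).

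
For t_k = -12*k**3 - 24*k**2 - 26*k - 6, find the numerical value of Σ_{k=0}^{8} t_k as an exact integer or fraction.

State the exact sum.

Σ = -21438

t_(k+1)/t_k = (6*k**3 + 30*k**2 + 55*k + 34)/(6*k**3 + 12*k**2 + 13*k + 3).
Take A(k)=1, B(k)=1, C(k)=k**3 + 2*k**2 + 13*k/6 + 1/2.
Solve (1)·f(k+1) − (1)·f(k) = k**3 + 2*k**2 + 13*k/6 + 1/2.
deg f ≤ 4 (via 0,0,3).
A polynomial solution: f(k) = k*(3*k**3 + 2*k**2 + 4*k - 3)/12.
R(k) = B(k−1)·f(k)/C(k) = k*(3*k**3 + 2*k**2 + 4*k - 3)/(2*(6*k**3 + 12*k**2 + 13*k + 3)); s_k = R·t_k = k*(-3*k**3 - 2*k**2 - 4*k + 3).
Δs = -12*k**3 - 24*k**2 - 26*k - 6, as required.
Telescoping: Σ = s_(9) − s_(0) = -21438 − (0) = -21438.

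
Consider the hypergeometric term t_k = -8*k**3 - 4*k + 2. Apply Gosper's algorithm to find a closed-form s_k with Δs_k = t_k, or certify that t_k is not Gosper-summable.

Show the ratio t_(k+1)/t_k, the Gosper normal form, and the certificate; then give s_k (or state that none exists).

The ratio is (2*k + 4*(k + 1)**3 + 1)/(4*k**3 + 2*k - 1).
A = 1, B = 1, C = k**3 + k/2 - 1/4.
Need (1)·f(k+1) − (1)·f(k) = k**3 + k/2 - 1/4.
From deg A=0, deg B=0, deg C=3: d=4.
Solve for f: f(k) = k*(k**3 - 2*k**2 + 2*k - 2)/4 (degree 4 ≤ 4).
R(k) = B(k−1)·f(k)/C(k) = k*(k**3 - 2*k**2 + 2*k - 2)/(4*k**3 + 2*k - 1); s_k = R·t_k = 2*k*(-k**3 + 2*k**2 - 2*k + 2).
Δs = -8*k**3 - 4*k + 2, as required.

s_k = 2*k*(-k**3 + 2*k**2 - 2*k + 2)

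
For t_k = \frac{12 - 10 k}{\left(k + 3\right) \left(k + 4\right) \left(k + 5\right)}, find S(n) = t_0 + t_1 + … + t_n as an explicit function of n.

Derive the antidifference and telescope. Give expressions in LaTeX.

Step 1: r(k) = (k + 3)*(5*k - 1)/((k + 6)*(5*k - 6)).
Factor: A=k + 3; B=k + 6; C=k - 6/5.
f must satisfy (k + 3)·f(k+1) − (k + 5)·f(k) = k - 6/5.
Degrees (1,1,1) ⇒ d ≤ 2.
Solve for f: f(k) = k*(3*k - 19)/40 (degree 2 ≤ 2).
Certificate R = B(k−1)f/C = k*(k + 5)*(3*k - 19)/(8*(5*k - 6)) gives s_k = -k*(3*k - 19)/(4*(k + 3)*(k + 4)).
s_(k+1) − s_k = 2*(6 - 5*k)/(k**3 + 12*k**2 + 47*k + 60) = t_k.
s_(n+1) = (-3*n**2 + 13*n + 16)/(4*(n**2 + 9*n + 20)) and s_(0) = 0, so S(n) = (-3*n**2 + 13*n + 16)/(4*(n**2 + 9*n + 20)).

S(n) = \frac{- 3 n^{2} + 13 n + 16}{4 \left(n^{2} + 9 n + 20\right)}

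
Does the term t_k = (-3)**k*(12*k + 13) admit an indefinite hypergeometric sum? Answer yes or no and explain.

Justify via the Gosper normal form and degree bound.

Compute t_(k+1)/t_k: get 3*(-12*k - 25)/(12*k + 13).
A = -3, B = 1, C = k + 13/12.
Set up (-3)·f(k+1) − (1)·f(k) − (k + 13/12) = 0.
deg f ≤ 1 (via 0,0,1).
Solve for f: f(k) = -(3*k + 1)/12 (degree 1 ≤ 1).
So s_k = (B(k−1)f/C)·t_k = (-(3*k + 1)/(12*k + 13))·t_k = (-3)**k*(-3*k - 1).
Δs = (-3)**k*(12*k + 13), as required.

Yes. s_k = (-3)**k*(-3*k - 1).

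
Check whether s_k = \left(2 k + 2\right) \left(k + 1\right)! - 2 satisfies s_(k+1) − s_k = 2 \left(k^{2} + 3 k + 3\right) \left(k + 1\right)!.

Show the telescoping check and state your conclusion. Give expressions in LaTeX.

s_(k+1) = (2*k + 4)*factorial(k + 2) - 2
s_(k+1) − s_k = 2*(k**2 + 3*k + 3)*factorial(k + 1)
(s_(k+1) − s_k) − t_k = 0

Valid: the claim telescopes to t_k.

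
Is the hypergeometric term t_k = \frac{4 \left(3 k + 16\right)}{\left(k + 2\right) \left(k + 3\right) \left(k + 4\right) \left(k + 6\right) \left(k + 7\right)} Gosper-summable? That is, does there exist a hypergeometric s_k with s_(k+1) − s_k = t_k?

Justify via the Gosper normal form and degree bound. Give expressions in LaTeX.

Yes. s_k = \frac{k \left(k^{2} + 11 k + 36\right)}{9 \left(k^{3} + 11 k^{2} + 36 k + 36\right)}.

The ratio is (k + 2)*(k + 6)*(3*k + 19)/((k + 5)*(k + 8)*(3*k + 16)).
A = k + 2, B = k + 8, C = k**2 + 31*k/3 + 80/3.
f must satisfy (k + 2)·f(k+1) − (k + 7)·f(k) = k**2 + 31*k/3 + 80/3.
Bound: deg f ≤ 5.
A polynomial solution: f(k) = k*(k + 4)*(k + 5)*(k**2 + 11*k + 36)/108.
So s_k = (B(k−1)f/C)·t_k = (k*(k + 4)*(k + 7)*(k**2 + 11*k + 36)/(36*(3*k + 16)))·t_k = k*(k**2 + 11*k + 36)/(9*(k**3 + 11*k**2 + 36*k + 36)).
Verify: 4*(3*k + 16)/(k**5 + 22*k**4 + 185*k**3 + 740*k**2 + 1404*k + 1008) matches t_k.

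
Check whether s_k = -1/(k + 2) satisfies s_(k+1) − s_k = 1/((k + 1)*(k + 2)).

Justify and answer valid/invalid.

Invalid: residual -2/(k**3 + 6*k**2 + 11*k + 6) ≠ 0.

s_(k+1) = -1/(k + 3)
s_(k+1) − s_k = 1/((k + 2)*(k + 3))
(s_(k+1) − s_k) − t_k = -2/(k**3 + 6*k**2 + 11*k + 6)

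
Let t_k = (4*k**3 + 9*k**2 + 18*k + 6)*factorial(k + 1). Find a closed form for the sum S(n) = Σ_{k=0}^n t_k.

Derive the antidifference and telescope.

S(n) = 4*n**4*factorial(n) + 17*n**3*factorial(n) + 28*n**2*factorial(n) + 25*n*factorial(n) + 10*factorial(n) - 4

The ratio is (4*k**4 + 29*k**3 + 90*k**2 + 133*k + 74)/(4*k**3 + 9*k**2 + 18*k + 6).
Normal form (A,B,C) = (k + 2, 1, k**3 + 9*k**2/4 + 9*k/2 + 3/2).
Need (k + 2)·f(k+1) − (1)·f(k) = k**3 + 9*k**2/4 + 9*k/2 + 3/2.
deg f ≤ 2 (via 1,0,3).
Match coefficients ⇒ f(k) = (4*k**2 - 3*k + 4)/4.
So s_k = (B(k−1)f/C)·t_k = ((4*k**2 - 3*k + 4)/(4*k**3 + 9*k**2 + 18*k + 6))·t_k = (4*k**2 - 3*k + 4)*factorial(k + 1).
Verify: (4*k**3 + 9*k**2 + 18*k + 6)*factorial(k + 1) matches t_k.
Σ_(k=0)^n t_k = s_(n+1) − s_(0) = ((4*n**2 + 5*n + 5)*factorial(n + 2)) − (4), i.e. 4*n**4*factorial(n) + 17*n**3*factorial(n) + 28*n**2*factorial(n) + 25*n*factorial(n) + 10*factorial(n) - 4.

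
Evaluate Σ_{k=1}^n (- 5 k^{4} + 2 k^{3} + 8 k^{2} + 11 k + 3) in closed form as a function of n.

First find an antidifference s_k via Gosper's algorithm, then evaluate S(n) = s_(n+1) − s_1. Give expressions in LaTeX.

Ratio r(k) = (5*k**4 + 18*k**3 + 16*k**2 - 13*k - 19)/(5*k**4 - 2*k**3 - 8*k**2 - 11*k - 3).
Take A(k)=1, B(k)=1, C(k)=k**4 - 2*k**3/5 - 8*k**2/5 - 11*k/5 - 3/5.
Set up (1)·f(k+1) − (1)·f(k) − (k**4 - 2*k**3/5 - 8*k**2/5 - 11*k/5 - 3/5) = 0.
Bound: deg f ≤ 5.
A polynomial solution: f(k) = k*(k**4 - 3*k**3 - 2*k + 1)/5.
So s_k = (B(k−1)f/C)·t_k = (k*(k**4 - 3*k**3 - 2*k + 1)/(5*k**4 - 2*k**3 - 8*k**2 - 11*k - 3))·t_k = k*(-k**4 + 3*k**3 + 2*k - 1).
s_(k+1) − s_k = -5*k**4 + 2*k**3 + 8*k**2 + 11*k + 3 = t_k.
Telescope: S(n) = s_(n+1) − s_(1) = -n**5 - 2*n**4 + 2*n**3 + 10*n**2 + 10*n + 3 − (3) = n*(-n**4 - 2*n**3 + 2*n**2 + 10*n + 10).

S(n) = n \left(- n^{4} - 2 n^{3} + 2 n^{2} + 10 n + 10\right)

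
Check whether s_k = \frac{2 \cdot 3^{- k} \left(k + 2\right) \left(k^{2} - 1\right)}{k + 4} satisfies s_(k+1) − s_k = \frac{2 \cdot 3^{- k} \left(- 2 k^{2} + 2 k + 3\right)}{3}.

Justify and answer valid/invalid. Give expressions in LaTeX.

Invalid: residual \frac{4 \cdot 3^{- k} \left(2 k^{3} + 9 k^{2} - 11 k - 15\right)}{3 \left(k^{2} + 9 k + 20\right)} ≠ 0.

s_(k+1) = 2*(k + 3)*((k + 1)**2 - 1)/(3*3**k*(k + 5))
s_(k+1) − s_k = 2*(-2*k**4 - 12*k**3 - k**2 + 45*k + 30)/(3*3**k*(k**2 + 9*k + 20))
(s_(k+1) − s_k) − t_k = 4*(2*k**3 + 9*k**2 - 11*k - 15)/(3*3**k*(k**2 + 9*k + 20))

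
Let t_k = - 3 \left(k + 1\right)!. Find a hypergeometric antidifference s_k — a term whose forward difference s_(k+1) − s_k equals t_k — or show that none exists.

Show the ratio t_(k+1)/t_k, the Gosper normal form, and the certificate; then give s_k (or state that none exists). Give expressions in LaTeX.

none (Gosper's algorithm certifies no s_k)

The ratio is k + 2.
Normal form (A,B,C) = (k + 2, 1, 1).
Set up (k + 2)·f(k+1) − (1)·f(k) − (1) = 0.
d = -1 from the (1,0,0) case.
d = -1 < 0 ⇒ no nonzero polynomial f; not summable.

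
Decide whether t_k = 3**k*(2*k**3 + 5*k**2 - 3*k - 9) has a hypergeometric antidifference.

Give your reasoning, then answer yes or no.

Compute t_(k+1)/t_k: get 3*(2*k**3 + 11*k**2 + 13*k - 5)/(2*k**3 + 5*k**2 - 3*k - 9).
Gosper form: A/B · C(k+1)/C(k) with A=3, B=1, C=k**3 + 5*k**2/2 - 3*k/2 - 9/2.
f must satisfy (3)·f(k+1) − (1)·f(k) = k**3 + 5*k**2/2 - 3*k/2 - 9/2.
d = 3 from the (0,0,3) case.
A polynomial solution: f(k) = (k**3 - 2*k**2 - 3)/2.
Get s_k = R·t_k = 3**k*(k**3 - 2*k**2 - 3) with R(k) = B(k−1)f(k)/C(k) = (k**3 - 2*k**2 - 3)/((2*k + 3)*(k**2 + k - 3)).
s_(k+1) − s_k = 3**k*(2*k**3 + 5*k**2 - 3*k - 9) = t_k.

Yes. s_k = 3**k*(k**3 - 2*k**2 - 3).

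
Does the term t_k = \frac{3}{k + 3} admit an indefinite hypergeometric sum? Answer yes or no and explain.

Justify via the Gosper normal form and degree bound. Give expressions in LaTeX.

Compute t_(k+1)/t_k: get (k + 3)/(k + 4).
So A=k + 3 and B=k + 4, with C=1.
f must satisfy (k + 3)·f(k+1) − (k + 3)·f(k) = 1.
deg f ≤ 0 (via 1,1,0).
Put f(k) = c0: A·f(k+1) − B(k−1)·f(k) − C = -1; need -1 = 0 — inconsistent ⇒ no f, not summable.

No — the linear system for f has no solution.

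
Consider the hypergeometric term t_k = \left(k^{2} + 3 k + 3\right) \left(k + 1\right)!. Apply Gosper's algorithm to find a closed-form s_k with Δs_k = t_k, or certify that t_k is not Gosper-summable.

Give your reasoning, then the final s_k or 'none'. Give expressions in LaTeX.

s_k = \left(k + 1\right) \left(k + 1\right)!

Step 1: r(k) = (k + 2)*(3*k + (k + 1)**2 + 6)/(k**2 + 3*k + 3).
Factor: A=k + 2; B=1; C=k**2 + 3*k + 3.
f must satisfy (k + 2)·f(k+1) − (1)·f(k) = k**2 + 3*k + 3.
deg f ≤ 1 (via 1,0,2).
Solve for f: f(k) = k + 1 (degree 1 ≤ 1).
R(k) = B(k−1)·f(k)/C(k) = (k + 1)/(k**2 + 3*k + 3); s_k = R·t_k = (k + 1)*factorial(k + 1).
Δs = (k**2 + 3*k + 3)*factorial(k + 1), as required.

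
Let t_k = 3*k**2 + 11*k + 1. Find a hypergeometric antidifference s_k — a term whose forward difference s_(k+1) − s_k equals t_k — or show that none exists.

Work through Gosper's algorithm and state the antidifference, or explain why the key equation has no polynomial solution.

t_(k+1)/t_k = (3*k**2 + 17*k + 15)/(3*k**2 + 11*k + 1).
Factor: A=1; B=1; C=k**2 + 11*k/3 + 1/3.
Set up (1)·f(k+1) − (1)·f(k) − (k**2 + 11*k/3 + 1/3) = 0.
Degrees (0,0,2) ⇒ d ≤ 3.
A polynomial solution: f(k) = k*(k**2 + 4*k - 4)/3.
So s_k = (B(k−1)f/C)·t_k = (k*(k**2 + 4*k - 4)/(3*k**2 + 11*k + 1))·t_k = k*(k**2 + 4*k - 4).
Verify: 3*k**2 + 11*k + 1 matches t_k.

s_k = k*(k**2 + 4*k - 4)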